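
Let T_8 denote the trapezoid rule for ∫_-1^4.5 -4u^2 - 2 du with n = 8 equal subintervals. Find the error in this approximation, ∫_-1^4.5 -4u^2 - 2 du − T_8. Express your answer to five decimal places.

1.73307

Exact integral: ∫_-1^4.5 f(u) du ≈ -133.8333333.
T_8 = -135.56640625.
Error ≈ -133.8333333 − (-135.56640625) ≈ 1.73307.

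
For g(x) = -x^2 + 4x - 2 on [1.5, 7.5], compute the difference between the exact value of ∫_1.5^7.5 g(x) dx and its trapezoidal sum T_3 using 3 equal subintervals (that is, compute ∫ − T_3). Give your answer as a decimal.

Exact integral: ∫_1.5^7.5 g(x) dx = -43.5.
T_3 = -47.5.
Error = -43.5 − (-47.5) = 4.

4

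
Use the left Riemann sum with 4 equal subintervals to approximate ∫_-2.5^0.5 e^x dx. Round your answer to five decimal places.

Δx = (0.5 − (-2.5))/4 = 0.75.
Left endpoints: -2.5, -1.75, -1, -0.25.
f(-2.5) ≈ 0.08208, f(-1.75) ≈ 0.17377, f(-1) ≈ 0.36788, f(-0.25) ≈ 0.77880.
Sum = Δx · [f(-2.5) + f(-1.75) + f(-1) + f(-0.25)].
Sum ≈ 1.05190.

1.05190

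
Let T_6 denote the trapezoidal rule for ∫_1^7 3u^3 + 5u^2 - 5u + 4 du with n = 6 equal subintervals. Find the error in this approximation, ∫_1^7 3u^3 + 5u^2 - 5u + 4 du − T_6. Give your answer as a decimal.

-41

Exact integral: ∫_1^7 f(u) du = 2274.
T_6 = 2315.
Error = 2274 − 2315 = -41.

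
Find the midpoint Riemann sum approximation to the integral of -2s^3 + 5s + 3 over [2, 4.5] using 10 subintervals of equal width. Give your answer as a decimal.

-148.65234375

Δs = (4.5 − 2)/10 = 0.25.
Midpoints: 2.125, 2.375, 2.625, 2.875, 3.125, 3.375, 3.625, 3.875, 4.125, 4.375.
f(2.125) = -5.56640625, f(2.375) = -11.91796875, f(2.625) = -20.05078125, f(2.875) = -30.15234375, f(3.125) = -42.41015625, f(3.375) = -57.01171875, f(3.625) = -74.14453125, f(3.875) = -93.99609375, f(4.125) = -116.75390625, f(4.375) = -142.60546875.
Sum = Δs · [f(2.125) + f(2.375) + f(2.625) + ...].
Sum = -148.65234375.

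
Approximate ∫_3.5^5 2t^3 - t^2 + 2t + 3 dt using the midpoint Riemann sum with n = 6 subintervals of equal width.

227.15234375

Δt = (5 − 3.5)/6 = 0.25.
Midpoints: 3.625, 3.875, 4.125, 4.375, 4.625, 4.875.
f(3.625) = 92.37890625, f(3.875) = 112.10546875, f(4.125) = 134.61328125, f(4.375) = 160.08984375, f(4.625) = 188.72265625, f(4.875) = 220.69921875.
Sum = Δt · [f(3.625) + f(3.875) + f(4.125) + ...].
Sum = 227.15234375.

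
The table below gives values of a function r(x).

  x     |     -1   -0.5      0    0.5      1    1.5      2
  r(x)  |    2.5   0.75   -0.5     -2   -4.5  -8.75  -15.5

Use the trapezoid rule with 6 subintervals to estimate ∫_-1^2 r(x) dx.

-10.75

Δx = 0.5.
T_6 = (0.5/2)·[2.5 + 2·0.75 + 2·(-0.5) + 2·(-2) + 2·(-4.5) + 2·(-8.75) + (-15.5)] = -10.75.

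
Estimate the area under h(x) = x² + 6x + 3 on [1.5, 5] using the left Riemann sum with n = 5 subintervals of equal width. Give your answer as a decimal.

Δx = (5 − 1.5)/5 = 0.7.
Left endpoints: 1.5, 2.2, 2.9, 3.6, 4.3.
h(1.5) = 14.25, h(2.2) = 21.04, h(2.9) = 28.81, h(3.6) = 37.56, h(4.3) = 47.29.
Sum = Δx · [h(1.5) + h(2.2) + h(2.9) + h(3.6) + h(4.3)].
Sum = 104.265.

104.265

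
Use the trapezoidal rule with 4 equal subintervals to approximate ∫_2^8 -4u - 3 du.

-138

Δu = (8 − 2)/4 = 1.5.
f(2) = -11, f(3.5) = -17, f(5) = -23, f(6.5) = -29, f(8) = -35.
T_4 = (Δu/2)·[f(u_0) + 2f(u_1) + 2f(u_2) + 2f(u_3) + f(u_4)].
Sum = -138.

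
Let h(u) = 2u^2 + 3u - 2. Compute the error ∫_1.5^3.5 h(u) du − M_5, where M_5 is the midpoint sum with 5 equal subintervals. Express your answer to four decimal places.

Exact integral: ∫_1.5^3.5 h(u) du ≈ 37.333333.
M_5 = 37.28.
Error ≈ 37.333333 − 37.28 ≈ 0.0533.

0.0533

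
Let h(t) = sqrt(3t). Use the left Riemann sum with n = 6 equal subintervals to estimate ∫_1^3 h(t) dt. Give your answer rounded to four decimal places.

Δt = (3 − 1)/6 = 1/3.
Left endpoints: 1, 4/3, 5/3, 2, 7/3, 8/3.
h(1) ≈ 1.7321, h(4/3) ≈ 2.0000, h(5/3) ≈ 2.2361, h(2) ≈ 2.4495, h(7/3) ≈ 2.6458, h(8/3) ≈ 2.8284.
Sum = Δt · [h(1) + h(4/3) + h(5/3) + ...].
Sum ≈ 4.6306.

4.6306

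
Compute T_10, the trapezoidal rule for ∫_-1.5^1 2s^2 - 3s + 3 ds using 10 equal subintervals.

12.34375

Δs = (1 − (-1.5))/10 = 0.25.
f(-1.5) = 12, f(-1.25) = 9.875, f(-1) = 8, f(-0.75) = 6.375, f(-0.5) = 5, f(-0.25) = 3.875, f(0) = 3, f(0.25) = 2.375, f(0.5) = 2, f(0.75) = 1.875, f(1) = 2.
T_10 = (Δs/2)·[f(s_0) + 2f(s_1) + ... + 2f(s_{9}) + f(s_10)].
Sum = 12.34375.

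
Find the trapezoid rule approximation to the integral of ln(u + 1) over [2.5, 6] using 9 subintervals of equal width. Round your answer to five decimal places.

Δu = (6 − 2.5)/9 = 7/18.
f(2.5) ≈ 1.25276, f(26/9) ≈ 1.35812, f(59/18) ≈ 1.45343, f(11/3) ≈ 1.54045, f(73/18) ≈ 1.62049, f(40/9) ≈ 1.69460, f(29/6) ≈ 1.76359, f(47/9) ≈ 1.82813, f(101/18) ≈ 1.88875, f(6) ≈ 1.94591.
T_9 = (Δu/2)·[f(u_0) + 2f(u_1) + ... + 2f(u_{8}) + f(u_9)].
Sum ≈ 5.73490.

5.73490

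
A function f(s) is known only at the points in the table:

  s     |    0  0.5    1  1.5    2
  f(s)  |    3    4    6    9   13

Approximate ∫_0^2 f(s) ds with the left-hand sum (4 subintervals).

Δs = 0.5.
Sum = 0.5·[3 + 4 + 6 + 9] = 11.

11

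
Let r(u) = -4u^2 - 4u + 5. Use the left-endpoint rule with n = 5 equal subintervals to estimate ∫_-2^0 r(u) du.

5.52

Δu = (0 − (-2))/5 = 0.4.
Left endpoints: -2, -1.6, -1.2, -0.8, -0.4.
r(-2) = -3, r(-1.6) = 1.16, r(-1.2) = 4.04, r(-0.8) = 5.64, r(-0.4) = 5.96.
Sum = Δu · [r(-2) + r(-1.6) + r(-1.2) + r(-0.8) + r(-0.4)].
Sum = 5.52.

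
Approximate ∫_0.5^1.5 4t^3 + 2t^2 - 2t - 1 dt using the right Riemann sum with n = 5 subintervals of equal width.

Δt = (1.5 − 0.5)/5 = 0.2.
Right endpoints: 0.7, 0.9, 1.1, 1.3, 1.5.
f(0.7) = -0.048, f(0.9) = 1.736, f(1.1) = 4.544, f(1.3) = 8.568, f(1.5) = 14.
Sum = Δt · [f(0.7) + f(0.9) + f(1.1) + f(1.3) + f(1.5)].
Sum = 5.76.

5.76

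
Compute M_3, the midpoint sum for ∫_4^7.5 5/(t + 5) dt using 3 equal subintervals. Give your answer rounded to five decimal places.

Δt = (7.5 − 4)/3 = 7/6.
Midpoints: 55/12, 5.75, 83/12.
f(55/12) = 12/23, f(5.75) = 20/43, f(83/12) = 60/143.
Sum = Δt · [f(55/12) + f(5.75) + f(83/12)].
Sum ≈ 1.64084.

1.64084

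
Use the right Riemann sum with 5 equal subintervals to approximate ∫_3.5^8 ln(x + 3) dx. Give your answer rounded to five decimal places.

Δx = (8 − 3.5)/5 = 0.9.
Right endpoints: 4.4, 5.3, 6.2, 7.1, 8.
f(4.4) ≈ 2.00148, f(5.3) ≈ 2.11626, f(6.2) ≈ 2.21920, f(7.1) ≈ 2.31254, f(8) ≈ 2.39790.
Sum = Δx · [f(4.4) + f(5.3) + f(6.2) + f(7.1) + f(8)].
Sum ≈ 9.94263.

9.94263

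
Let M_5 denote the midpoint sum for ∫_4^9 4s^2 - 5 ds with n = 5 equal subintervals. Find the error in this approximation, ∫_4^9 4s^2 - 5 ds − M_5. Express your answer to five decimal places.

1.66667

Exact integral: ∫_4^9 f(s) ds ≈ 861.6666667.
M_5 = 860.
Error ≈ 861.6666667 − 860 ≈ 1.66667.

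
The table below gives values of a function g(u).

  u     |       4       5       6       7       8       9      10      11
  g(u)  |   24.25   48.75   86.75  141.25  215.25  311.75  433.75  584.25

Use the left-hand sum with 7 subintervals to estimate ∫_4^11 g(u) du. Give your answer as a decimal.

Δu = 1.
Sum = 1·[24.25 + 48.75 + 86.75 + 141.25 + 215.25 + 311.75 + 433.75] = 1261.75.

1261.75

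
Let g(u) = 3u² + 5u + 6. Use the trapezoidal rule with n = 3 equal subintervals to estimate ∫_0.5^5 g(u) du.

Δu = (5 − 0.5)/3 = 1.5.
g(0.5) = 9.25, g(2) = 28, g(3.5) = 60.25, g(5) = 106.
T_3 = (Δu/2)·[g(u_0) + 2g(u_1) + 2g(u_2) + g(u_3)].
Sum = 218.8125.

218.8125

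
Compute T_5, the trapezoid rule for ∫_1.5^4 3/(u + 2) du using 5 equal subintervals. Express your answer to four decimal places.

Δu = (4 − 1.5)/5 = 0.5.
f(1.5) = 6/7, f(2) = 0.75, f(2.5) = 2/3, f(3) = 0.6, f(3.5) = 6/11, f(4) = 0.5.
T_5 = (Δu/2)·[f(u_0) + 2f(u_1) + ... + 2f(u_{4}) + f(u_5)].
Sum ≈ 1.6203.

1.6203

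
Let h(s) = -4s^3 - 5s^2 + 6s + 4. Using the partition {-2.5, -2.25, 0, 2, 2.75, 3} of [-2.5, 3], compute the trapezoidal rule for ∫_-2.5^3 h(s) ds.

-91.65625

Subinterval widths: 0.25, 2.25, 2, 0.75, 0.25.
h(-2.5) = 20.25, h(-2.25) = 10.75, h(0) = 4, h(2) = -36, h(2.75) = -100.5, h(3) = -131.
On each subinterval the trapezoid contributes (Δs_i/2)·[h(s_{i-1}) + h(s_i)].
Sum = -91.65625.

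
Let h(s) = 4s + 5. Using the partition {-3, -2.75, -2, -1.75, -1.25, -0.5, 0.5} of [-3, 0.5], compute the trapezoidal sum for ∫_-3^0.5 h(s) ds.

Subinterval widths: 0.25, 0.75, 0.25, 0.5, 0.75, 1.
h(-3) = -7, h(-2.75) = -6, h(-2) = -3, h(-1.75) = -2, h(-1.25) = 0, h(-0.5) = 3, h(0.5) = 7.
On each subinterval the trapezoid contributes (Δs_i/2)·[h(s_{i-1}) + h(s_i)].
Sum = 0.

0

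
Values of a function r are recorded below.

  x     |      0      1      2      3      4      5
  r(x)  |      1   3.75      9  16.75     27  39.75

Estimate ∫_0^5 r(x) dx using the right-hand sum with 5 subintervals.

Δx = 1.
Sum = 1·[3.75 + 9 + 16.75 + 27 + 39.75] = 96.25.

96.25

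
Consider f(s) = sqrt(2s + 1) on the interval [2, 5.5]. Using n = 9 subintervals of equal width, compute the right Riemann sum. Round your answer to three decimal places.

Δs = (5.5 − 2)/9 = 7/18.
Right endpoints: 43/18, 25/9, 19/6, 32/9, 71/18, 13/3, 85/18, 46/9, 5.5.
f(43/18) ≈ 2.404, f(25/9) ≈ 2.560, f(19/6) ≈ 2.708, f(32/9) ≈ 2.848, f(71/18) ≈ 2.981, f(13/3) ≈ 3.109, f(85/18) ≈ 3.232, f(46/9) ≈ 3.350, f(5.5) ≈ 3.464.
Sum = Δs · [f(43/18) + f(25/9) + f(19/6) + ...].
Sum ≈ 10.366.

10.366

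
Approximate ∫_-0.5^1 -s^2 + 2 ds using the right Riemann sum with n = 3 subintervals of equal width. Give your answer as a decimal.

2.375

Δs = (1 − (-0.5))/3 = 0.5.
Right endpoints: 0, 0.5, 1.
f(0) = 2, f(0.5) = 1.75, f(1) = 1.
Sum = Δs · [f(0) + f(0.5) + f(1)].
Sum = 2.375.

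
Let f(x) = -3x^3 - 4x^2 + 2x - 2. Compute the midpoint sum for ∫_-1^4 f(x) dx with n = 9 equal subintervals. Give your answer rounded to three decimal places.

Δx = (4 − (-1))/9 = 5/9.
Midpoints: -13/18, -1/6, 7/18, 17/18, 1.5, 37/18, 47/18, 19/6, 67/18.
f(-13/18) = -8555/1944, f(-1/6) = -175/72, f(7/18) = -3895/1944, f(17/18) = -12065/1944, f(1.5) = -18.125, f(37/18) = -79405/1944, f(47/18) = -150575/1944, f(19/6) = -3145/24, f(67/18) = -397915/1944.
Sum = Δx · [f(-13/18) + f(-1/6) + f(7/18) + ...].
Sum ≈ -270.666.

-270.666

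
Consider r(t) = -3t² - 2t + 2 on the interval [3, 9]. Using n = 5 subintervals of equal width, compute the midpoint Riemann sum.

Δt = (9 − 3)/5 = 1.2.
Midpoints: 3.6, 4.8, 6, 7.2, 8.4.
r(3.6) = -44.08, r(4.8) = -76.72, r(6) = -118, r(7.2) = -167.92, r(8.4) = -226.48.
Sum = Δt · [r(3.6) + r(4.8) + r(6) + r(7.2) + r(8.4)].
Sum = -759.84.

-759.84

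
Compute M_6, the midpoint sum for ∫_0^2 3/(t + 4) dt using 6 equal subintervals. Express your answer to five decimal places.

Δt = (2 − 0)/6 = 1/3.
Midpoints: 1/6, 0.5, 5/6, 7/6, 1.5, 11/6.
f(1/6) = 0.72, f(0.5) = 2/3, f(5/6) = 18/29, f(7/6) = 18/31, f(1.5) = 6/11, f(11/6) = 18/35.
Sum = Δt · [f(1/6) + f(0.5) + f(5/6) + ...].
Sum ≈ 1.21591.

1.21591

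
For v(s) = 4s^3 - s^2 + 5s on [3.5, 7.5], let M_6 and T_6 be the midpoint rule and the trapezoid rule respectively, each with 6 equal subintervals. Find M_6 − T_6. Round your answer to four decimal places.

M_6 ≈ 2988.037037.
T_6 ≈ 3016.925926.
M_6 − T_6 ≈ -28.8889.

-28.8889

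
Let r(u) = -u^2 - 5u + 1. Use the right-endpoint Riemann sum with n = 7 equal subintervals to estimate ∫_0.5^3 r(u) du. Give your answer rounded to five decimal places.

Δu = (3 − 0.5)/7 = 5/14.
Right endpoints: 6/7, 17/14, 11/7, 27/14, 16/7, 37/14, 3.
r(6/7) = -197/49, r(17/14) = -1283/196, r(11/7) = -457/49, r(27/14) = -2423/196, r(16/7) = -767/49, r(37/14) = -3763/196, r(3) = -23.
Sum = Δu · [r(6/7) + r(17/14) + r(11/7) + ...].
Sum ≈ -32.18112.

-32.18112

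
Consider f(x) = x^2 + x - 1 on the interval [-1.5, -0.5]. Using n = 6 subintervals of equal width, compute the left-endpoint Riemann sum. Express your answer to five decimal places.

Δx = (-0.5 − (-1.5))/6 = 1/6.
Left endpoints: -1.5, -4/3, -7/6, -1, -5/6, -2/3.
f(-1.5) = -0.25, f(-4/3) = -5/9, f(-7/6) = -29/36, f(-1) = -1, f(-5/6) = -41/36, f(-2/3) = -11/9.
Sum = Δx · [f(-1.5) + f(-4/3) + f(-7/6) + ...].
Sum ≈ -0.82870.

-0.82870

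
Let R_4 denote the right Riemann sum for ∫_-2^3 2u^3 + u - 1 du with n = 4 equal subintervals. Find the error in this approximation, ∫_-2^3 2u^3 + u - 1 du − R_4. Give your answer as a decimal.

-50.78125

Exact integral: ∫_-2^3 f(u) du = 30.
R_4 = 80.78125.
Error = 30 − 80.78125 = -50.78125.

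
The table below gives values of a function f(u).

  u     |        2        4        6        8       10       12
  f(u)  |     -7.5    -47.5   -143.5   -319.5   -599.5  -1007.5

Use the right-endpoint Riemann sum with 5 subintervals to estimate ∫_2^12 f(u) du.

-4235

Δu = 2.
Sum = 2·[(-47.5) + (-143.5) + (-319.5) + (-599.5) + (-1007.5)] = -4235.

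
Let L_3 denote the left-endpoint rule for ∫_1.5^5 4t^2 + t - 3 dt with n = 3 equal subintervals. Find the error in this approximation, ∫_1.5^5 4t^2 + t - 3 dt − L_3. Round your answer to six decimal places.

Exact integral: ∫_1.5^5 f(t) dt ≈ 163.04166667.
L_3 ≈ 111.09259259.
Error ≈ 163.04166667 − 111.09259259 ≈ 51.949074.

51.949074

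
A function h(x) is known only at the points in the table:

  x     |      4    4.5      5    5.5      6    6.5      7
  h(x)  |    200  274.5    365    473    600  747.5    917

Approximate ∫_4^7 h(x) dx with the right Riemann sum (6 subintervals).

Δx = 0.5.
Sum = 0.5·[274.5 + 365 + 473 + 600 + 747.5 + 917] = 1688.5.

1688.5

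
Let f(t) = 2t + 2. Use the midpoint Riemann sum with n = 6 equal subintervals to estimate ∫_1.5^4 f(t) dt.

Δt = (4 − 1.5)/6 = 5/12.
Midpoints: 41/24, 2.125, 61/24, 71/24, 3.375, 91/24.
f(41/24) = 65/12, f(2.125) = 6.25, f(61/24) = 85/12, f(71/24) = 95/12, f(3.375) = 8.75, f(91/24) = 115/12.
Sum = Δt · [f(41/24) + f(2.125) + f(61/24) + ...].
Sum = 18.75.

18.75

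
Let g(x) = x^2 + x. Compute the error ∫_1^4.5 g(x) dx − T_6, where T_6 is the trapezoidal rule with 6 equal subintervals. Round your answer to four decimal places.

Exact integral: ∫_1^4.5 g(x) dx ≈ 39.666667.
T_6 ≈ 39.865162.
Error ≈ 39.666667 − 39.865162 ≈ -0.1985.

-0.1985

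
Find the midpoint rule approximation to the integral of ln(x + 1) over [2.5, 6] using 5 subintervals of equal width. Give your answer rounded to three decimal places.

5.740

Δx = (6 − 2.5)/5 = 0.7.
Midpoints: 2.85, 3.55, 4.25, 4.95, 5.65.
f(2.85) ≈ 1.348, f(3.55) ≈ 1.515, f(4.25) ≈ 1.658, f(4.95) ≈ 1.783, f(5.65) ≈ 1.895.
Sum = Δx · [f(2.85) + f(3.55) + f(4.25) + f(4.95) + f(5.65)].
Sum ≈ 5.740.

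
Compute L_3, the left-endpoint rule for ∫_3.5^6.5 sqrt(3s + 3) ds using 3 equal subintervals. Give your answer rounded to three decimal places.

12.152

Δs = (6.5 − 3.5)/3 = 1.
Left endpoints: 3.5, 4.5, 5.5.
f(3.5) ≈ 3.674, f(4.5) ≈ 4.062, f(5.5) ≈ 4.416.
Sum = Δs · [f(3.5) + f(4.5) + f(5.5)].
Sum ≈ 12.152.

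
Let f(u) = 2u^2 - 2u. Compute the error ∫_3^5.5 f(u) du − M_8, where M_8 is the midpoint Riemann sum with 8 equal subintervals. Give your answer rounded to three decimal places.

0.041

Exact integral: ∫_3^5.5 f(u) du ≈ 71.66667.
M_8 ≈ 71.62598.
Error ≈ 71.66667 − 71.62598 ≈ 0.041.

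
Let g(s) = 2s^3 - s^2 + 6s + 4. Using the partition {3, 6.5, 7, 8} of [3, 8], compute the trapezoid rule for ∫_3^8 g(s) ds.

2235.5

Subinterval widths: 3.5, 0.5, 1.
g(3) = 67, g(6.5) = 550, g(7) = 683, g(8) = 1012.
On each subinterval the trapezoid contributes (Δs_i/2)·[g(s_{i-1}) + g(s_i)].
Sum = 2235.5.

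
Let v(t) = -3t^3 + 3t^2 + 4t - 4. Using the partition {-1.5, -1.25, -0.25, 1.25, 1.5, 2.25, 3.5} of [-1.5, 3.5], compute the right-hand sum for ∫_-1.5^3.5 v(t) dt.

-117.8125

Subinterval widths: 0.25, 1, 1.5, 0.25, 0.75, 1.25.
Right endpoints: -1.25, -0.25, 1.25, 1.5, 2.25, 3.5.
v(-1.25) = 1.546875, v(-0.25) = -4.765625, v(1.25) = -0.171875, v(1.5) = -1.375, v(2.25) = -13.984375, v(3.5) = -81.875.
Sum = Σ Δt_i · v(t_i).
Sum = -117.8125.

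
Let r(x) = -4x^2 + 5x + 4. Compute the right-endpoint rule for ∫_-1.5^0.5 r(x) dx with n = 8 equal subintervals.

0.5

Δx = (0.5 − (-1.5))/8 = 0.25.
Right endpoints: -1.25, -1, -0.75, -0.5, -0.25, 0, 0.25, 0.5.
r(-1.25) = -8.5, r(-1) = -5, r(-0.75) = -2, r(-0.5) = 0.5, r(-0.25) = 2.5, r(0) = 4, r(0.25) = 5, r(0.5) = 5.5.
Sum = Δx · [r(-1.25) + r(-1) + r(-0.75) + ...].
Sum = 0.5.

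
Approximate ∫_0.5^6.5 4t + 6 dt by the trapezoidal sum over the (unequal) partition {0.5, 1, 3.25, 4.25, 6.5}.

120

Subinterval widths: 0.5, 2.25, 1, 2.25.
f(0.5) = 8, f(1) = 10, f(3.25) = 19, f(4.25) = 23, f(6.5) = 32.
On each subinterval the trapezoid contributes (Δt_i/2)·[f(t_{i-1}) + f(t_i)].
Sum = 120.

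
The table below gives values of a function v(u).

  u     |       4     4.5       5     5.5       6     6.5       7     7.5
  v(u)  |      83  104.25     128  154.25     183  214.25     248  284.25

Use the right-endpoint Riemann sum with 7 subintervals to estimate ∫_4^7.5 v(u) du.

Δu = 0.5.
Sum = 0.5·[104.25 + 128 + 154.25 + 183 + 214.25 + 248 + 284.25] = 658.

658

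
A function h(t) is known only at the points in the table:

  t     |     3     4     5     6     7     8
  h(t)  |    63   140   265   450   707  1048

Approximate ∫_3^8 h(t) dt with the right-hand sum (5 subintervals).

2610

Δt = 1.
Sum = 1·[140 + 265 + 450 + 707 + 1048] = 2610.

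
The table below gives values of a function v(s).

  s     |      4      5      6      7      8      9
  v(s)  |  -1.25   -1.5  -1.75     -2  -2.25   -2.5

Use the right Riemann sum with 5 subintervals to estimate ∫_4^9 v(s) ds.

-10

Δs = 1.
Sum = 1·[(-1.5) + (-1.75) + (-2) + (-2.25) + (-2.5)] = -10.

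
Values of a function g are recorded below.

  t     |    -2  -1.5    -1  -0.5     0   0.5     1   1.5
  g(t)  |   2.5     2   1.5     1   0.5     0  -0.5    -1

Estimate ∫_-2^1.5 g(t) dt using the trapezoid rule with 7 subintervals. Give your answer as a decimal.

Δt = 0.5.
T_7 = (0.5/2)·[2.5 + 2·2 + 2·1.5 + 2·1 + 2·0.5 + 2·0 + 2·(-0.5) + (-1)] = 2.625.

2.625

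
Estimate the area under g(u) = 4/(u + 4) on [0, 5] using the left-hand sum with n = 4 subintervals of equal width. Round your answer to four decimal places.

Δu = (5 − 0)/4 = 1.25.
Left endpoints: 0, 1.25, 2.5, 3.75.
g(0) = 1, g(1.25) = 16/21, g(2.5) = 8/13, g(3.75) = 16/31.
Sum = Δu · [g(0) + g(1.25) + g(2.5) + g(3.75)].
Sum ≈ 3.6168.

3.6168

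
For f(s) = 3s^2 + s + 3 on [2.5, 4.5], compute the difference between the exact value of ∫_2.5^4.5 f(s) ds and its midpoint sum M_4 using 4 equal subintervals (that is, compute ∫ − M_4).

Exact integral: ∫_2.5^4.5 f(s) ds = 88.5.
M_4 = 88.375.
Error = 88.5 − 88.375 = 0.125.

0.125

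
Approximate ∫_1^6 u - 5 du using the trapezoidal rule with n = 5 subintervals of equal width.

Δu = (6 − 1)/5 = 1.
f(1) = -4, f(2) = -3, f(3) = -2, f(4) = -1, f(5) = 0, f(6) = 1.
T_5 = (Δu/2)·[f(u_0) + 2f(u_1) + ... + 2f(u_{4}) + f(u_5)].
Sum = -7.5.

-7.5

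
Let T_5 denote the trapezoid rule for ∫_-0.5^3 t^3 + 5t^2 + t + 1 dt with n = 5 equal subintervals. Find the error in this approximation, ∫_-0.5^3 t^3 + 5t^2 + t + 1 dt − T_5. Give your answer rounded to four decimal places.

-2.5010

Exact integral: ∫_-0.5^3 f(t) dt ≈ 73.317708.
T_5 = 75.81875.
Error ≈ 73.317708 − 75.81875 ≈ -2.5010.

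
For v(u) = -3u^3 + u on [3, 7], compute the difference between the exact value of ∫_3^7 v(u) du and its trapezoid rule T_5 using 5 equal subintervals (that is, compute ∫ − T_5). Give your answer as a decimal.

19.2

Exact integral: ∫_3^7 v(u) du = -1720.
T_5 = -1739.2.
Error = -1720 − (-1739.2) = 19.2.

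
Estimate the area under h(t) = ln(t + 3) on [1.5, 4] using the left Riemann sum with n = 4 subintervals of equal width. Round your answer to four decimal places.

4.2124

Δt = (4 − 1.5)/4 = 0.625.
Left endpoints: 1.5, 2.125, 2.75, 3.375.
h(1.5) ≈ 1.5041, h(2.125) ≈ 1.6341, h(2.75) ≈ 1.7492, h(3.375) ≈ 1.8524.
Sum = Δt · [h(1.5) + h(2.125) + h(2.75) + h(3.375)].
Sum ≈ 4.2124.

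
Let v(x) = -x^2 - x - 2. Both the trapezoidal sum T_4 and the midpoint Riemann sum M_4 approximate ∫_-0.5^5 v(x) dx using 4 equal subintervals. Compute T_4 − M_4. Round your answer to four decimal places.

T_4 = -66.81640625.
M_4 ≈ -64.216797.
T_4 − M_4 ≈ -2.5996.

-2.5996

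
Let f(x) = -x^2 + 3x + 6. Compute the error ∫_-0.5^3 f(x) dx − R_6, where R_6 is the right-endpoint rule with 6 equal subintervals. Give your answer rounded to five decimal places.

-0.31192

Exact integral: ∫_-0.5^3 f(x) dx ≈ 25.0833333.
R_6 ≈ 25.3952546.
Error ≈ 25.0833333 − 25.3952546 ≈ -0.31192.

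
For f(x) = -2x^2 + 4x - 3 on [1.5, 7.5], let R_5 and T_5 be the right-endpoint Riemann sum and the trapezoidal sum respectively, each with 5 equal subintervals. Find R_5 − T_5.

R_5 = -242.28.
T_5 = -191.88.
R_5 − T_5 = -50.4.

-50.4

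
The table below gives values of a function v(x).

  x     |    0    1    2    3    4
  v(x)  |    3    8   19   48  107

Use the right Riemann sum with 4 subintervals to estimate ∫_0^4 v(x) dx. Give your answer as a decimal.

182

Δx = 1.
Sum = 1·[8 + 19 + 48 + 107] = 182.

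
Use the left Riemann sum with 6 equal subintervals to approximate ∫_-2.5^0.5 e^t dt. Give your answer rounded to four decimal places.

Δt = (0.5 − (-2.5))/6 = 0.5.
Left endpoints: -2.5, -2, -1.5, -1, -0.5, 0.
f(-2.5) ≈ 0.0821, f(-2) ≈ 0.1353, f(-1.5) ≈ 0.2231, f(-1) ≈ 0.3679, f(-0.5) ≈ 0.6065, f(0) ≈ 1.0000.
Sum = Δt · [f(-2.5) + f(-2) + f(-1.5) + ...].
Sum ≈ 1.2075.

1.2075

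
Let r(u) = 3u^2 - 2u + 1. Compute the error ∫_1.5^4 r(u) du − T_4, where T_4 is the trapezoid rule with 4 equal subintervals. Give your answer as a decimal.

Exact integral: ∫_1.5^4 r(u) du = 49.375.
T_4 = 49.86328125.
Error = 49.375 − 49.86328125 = -0.48828125.

-0.48828125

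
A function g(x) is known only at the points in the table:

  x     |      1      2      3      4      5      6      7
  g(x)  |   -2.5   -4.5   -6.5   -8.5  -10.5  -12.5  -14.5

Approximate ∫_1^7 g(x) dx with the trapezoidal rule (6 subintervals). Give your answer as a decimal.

Δx = 1.
T_6 = (1/2)·[(-2.5) + 2·(-4.5) + 2·(-6.5) + 2·(-8.5) + 2·(-10.5) + 2·(-12.5) + (-14.5)] = -51.

-51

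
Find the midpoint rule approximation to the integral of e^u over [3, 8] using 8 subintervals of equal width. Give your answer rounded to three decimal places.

Δu = (8 − 3)/8 = 0.625.
Midpoints: 3.3125, 3.9375, 4.5625, 5.1875, 5.8125, 6.4375, 7.0625, 7.6875.
f(3.3125) ≈ 27.454, f(3.9375) ≈ 51.290, f(4.5625) ≈ 95.823, f(5.1875) ≈ 179.020, f(5.8125) ≈ 334.454, f(6.4375) ≈ 624.843, f(7.0625) ≈ 1167.360, f(7.6875) ≈ 2180.915.
Sum = Δu · [f(3.3125) + f(3.9375) + f(4.5625) + ...].
Sum ≈ 2913.225.

2913.225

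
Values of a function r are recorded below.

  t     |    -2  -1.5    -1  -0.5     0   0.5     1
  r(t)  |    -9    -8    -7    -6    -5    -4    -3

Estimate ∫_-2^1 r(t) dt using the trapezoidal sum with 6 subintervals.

-18

Δt = 0.5.
T_6 = (0.5/2)·[(-9) + 2·(-8) + 2·(-7) + 2·(-6) + 2·(-5) + 2·(-4) + (-3)] = -18.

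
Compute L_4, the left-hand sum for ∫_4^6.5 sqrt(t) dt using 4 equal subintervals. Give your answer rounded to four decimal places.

5.5411

Δt = (6.5 − 4)/4 = 0.625.
Left endpoints: 4, 4.625, 5.25, 5.875.
f(4) ≈ 2.0000, f(4.625) ≈ 2.1506, f(5.25) ≈ 2.2913, f(5.875) ≈ 2.4238.
Sum = Δt · [f(4) + f(4.625) + f(5.25) + f(5.875)].
Sum ≈ 5.5411.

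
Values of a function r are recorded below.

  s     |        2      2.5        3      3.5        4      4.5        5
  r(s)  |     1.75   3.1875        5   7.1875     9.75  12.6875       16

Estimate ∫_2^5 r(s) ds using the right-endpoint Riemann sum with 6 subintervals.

26.90625

Δs = 0.5.
Sum = 0.5·[3.1875 + 5 + 7.1875 + 9.75 + 12.6875 + 16] = 26.90625.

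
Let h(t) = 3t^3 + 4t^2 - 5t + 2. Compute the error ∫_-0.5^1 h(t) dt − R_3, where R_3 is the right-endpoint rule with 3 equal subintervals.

-0.109375

Exact integral: ∫_-0.5^1 h(t) dt = 3.328125.
R_3 = 3.4375.
Error = 3.328125 − 3.4375 = -0.109375.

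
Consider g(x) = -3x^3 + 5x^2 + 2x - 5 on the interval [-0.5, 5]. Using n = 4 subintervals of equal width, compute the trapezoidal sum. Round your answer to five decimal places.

-289.34082

Δx = (5 − (-0.5))/4 = 1.375.
g(-0.5) = -4.375, g(0.875) = -733/512, g(2.25) = -9.359375, g(3.625) = -38375/512, g(5) = -245.
T_4 = (Δx/2)·[g(x_0) + 2g(x_1) + 2g(x_2) + 2g(x_3) + g(x_4)].
Sum ≈ -289.34082.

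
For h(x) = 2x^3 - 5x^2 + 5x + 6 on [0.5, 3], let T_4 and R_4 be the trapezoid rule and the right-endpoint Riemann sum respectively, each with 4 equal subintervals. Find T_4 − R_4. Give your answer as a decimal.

-7.03125

T_4 ≈ 33.44726562.
R_4 ≈ 40.47851562.
T_4 − R_4 = -7.03125.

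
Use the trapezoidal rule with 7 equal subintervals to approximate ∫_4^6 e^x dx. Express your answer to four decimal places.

Δx = (6 − 4)/7 = 2/7.
f(4) ≈ 54.5982, f(30/7) ≈ 72.6544, f(32/7) ≈ 96.6821, f(34/7) ≈ 128.6561, f(36/7) ≈ 171.2042, f(38/7) ≈ 227.8236, f(40/7) ≈ 303.1676, f(6) ≈ 403.4288.
T_7 = (Δx/2)·[f(x_0) + 2f(x_1) + ... + 2f(x_{6}) + f(x_7)].
Sum ≈ 351.2004.

351.2004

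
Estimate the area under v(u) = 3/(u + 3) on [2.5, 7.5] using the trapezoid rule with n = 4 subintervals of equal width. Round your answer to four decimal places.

Δu = (7.5 − 2.5)/4 = 1.25.
v(2.5) = 6/11, v(3.75) = 4/9, v(5) = 0.375, v(6.25) = 12/37, v(7.5) = 2/7.
T_4 = (Δu/2)·[v(u_0) + 2v(u_1) + 2v(u_2) + 2v(u_3) + v(u_4)].
Sum ≈ 1.9492.

1.9492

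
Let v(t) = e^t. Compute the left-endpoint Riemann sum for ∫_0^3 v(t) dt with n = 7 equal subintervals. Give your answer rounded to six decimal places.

Δt = (3 − 0)/7 = 3/7.
Left endpoints: 0, 3/7, 6/7, 9/7, 12/7, 15/7, 18/7.
v(0) ≈ 1.000000, v(3/7) ≈ 1.535063, v(6/7) ≈ 2.356418, v(9/7) ≈ 3.617251, v(12/7) ≈ 5.552708, v(15/7) ≈ 8.523756, v(18/7) ≈ 13.084503.
Sum = Δt · [v(0) + v(3/7) + v(6/7) + ...].
Sum ≈ 15.287014.

15.287014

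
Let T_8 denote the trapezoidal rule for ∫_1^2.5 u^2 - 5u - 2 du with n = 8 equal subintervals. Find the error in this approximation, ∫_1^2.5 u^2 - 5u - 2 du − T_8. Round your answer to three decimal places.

-0.009

Exact integral: ∫_1^2.5 f(u) du = -11.25.
T_8 ≈ -11.24121.
Error ≈ -11.25 − (-11.24121) ≈ -0.009.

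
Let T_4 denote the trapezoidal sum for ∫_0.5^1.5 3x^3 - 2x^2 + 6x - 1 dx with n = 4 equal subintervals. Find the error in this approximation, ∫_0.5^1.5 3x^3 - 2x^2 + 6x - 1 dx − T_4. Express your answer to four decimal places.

Exact integral: ∫_0.5^1.5 f(x) dx ≈ 6.583333.
T_4 = 6.65625.
Error ≈ 6.583333 − 6.65625 ≈ -0.0729.

-0.0729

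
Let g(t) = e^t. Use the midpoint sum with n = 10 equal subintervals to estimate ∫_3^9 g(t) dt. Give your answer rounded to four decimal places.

7963.0145

Δt = (9 − 3)/10 = 0.6.
Midpoints: 3.3, 3.9, 4.5, 5.1, 5.7, 6.3, 6.9, 7.5, 8.1, 8.7.
g(3.3) ≈ 27.1126, g(3.9) ≈ 49.4024, g(4.5) ≈ 90.0171, g(5.1) ≈ 164.0219, g(5.7) ≈ 298.8674, g(6.3) ≈ 544.5719, g(6.9) ≈ 992.2747, g(7.5) ≈ 1808.0424, g(8.1) ≈ 3294.4681, g(8.7) ≈ 6002.9122.
Sum = Δt · [g(3.3) + g(3.9) + g(4.5) + ...].
Sum ≈ 7963.0145.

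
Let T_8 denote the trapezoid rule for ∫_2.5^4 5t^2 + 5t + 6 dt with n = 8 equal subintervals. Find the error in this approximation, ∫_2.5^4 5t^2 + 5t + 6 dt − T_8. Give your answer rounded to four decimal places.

Exact integral: ∫_2.5^4 f(t) dt = 114.
T_8 ≈ 114.043945.
Error ≈ 114 − 114.043945 ≈ -0.0439.

-0.0439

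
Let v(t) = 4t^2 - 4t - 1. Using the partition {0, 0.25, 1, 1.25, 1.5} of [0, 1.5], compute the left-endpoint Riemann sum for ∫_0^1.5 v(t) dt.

-1.75

Subinterval widths: 0.25, 0.75, 0.25, 0.25.
Left endpoints: 0, 0.25, 1, 1.25.
v(0) = -1, v(0.25) = -1.75, v(1) = -1, v(1.25) = 0.25.
Sum = Σ Δt_i · v(t_i).
Sum = -1.75.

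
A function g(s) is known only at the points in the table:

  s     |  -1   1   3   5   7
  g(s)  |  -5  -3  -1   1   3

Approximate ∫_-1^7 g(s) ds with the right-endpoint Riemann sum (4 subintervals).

Δs = 2.
Sum = 2·[(-3) + (-1) + 1 + 3] = 0.

0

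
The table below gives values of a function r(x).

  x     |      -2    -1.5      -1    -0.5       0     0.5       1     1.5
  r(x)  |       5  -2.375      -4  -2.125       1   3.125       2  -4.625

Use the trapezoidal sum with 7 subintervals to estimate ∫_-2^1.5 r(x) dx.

-1.09375

Δx = 0.5.
T_7 = (0.5/2)·[5 + 2·(-2.375) + 2·(-4) + 2·(-2.125) + 2·1 + 2·3.125 + 2·2 + (-4.625)] = -1.09375.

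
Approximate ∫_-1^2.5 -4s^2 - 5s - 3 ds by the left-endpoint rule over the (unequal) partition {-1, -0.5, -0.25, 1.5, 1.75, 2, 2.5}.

-30.25

Subinterval widths: 0.5, 0.25, 1.75, 0.25, 0.25, 0.5.
Left endpoints: -1, -0.5, -0.25, 1.5, 1.75, 2.
f(-1) = -2, f(-0.5) = -1.5, f(-0.25) = -2, f(1.5) = -19.5, f(1.75) = -24, f(2) = -29.
Sum = Σ Δs_i · f(s_i).
Sum = -30.25.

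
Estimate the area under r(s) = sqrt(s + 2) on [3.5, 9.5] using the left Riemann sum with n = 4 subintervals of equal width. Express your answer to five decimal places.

Δs = (9.5 − 3.5)/4 = 1.5.
Left endpoints: 3.5, 5, 6.5, 8.
r(3.5) ≈ 2.34521, r(5) ≈ 2.64575, r(6.5) ≈ 2.91548, r(8) ≈ 3.16228.
Sum = Δs · [r(3.5) + r(5) + r(6.5) + r(8)].
Sum ≈ 16.60307.

16.60307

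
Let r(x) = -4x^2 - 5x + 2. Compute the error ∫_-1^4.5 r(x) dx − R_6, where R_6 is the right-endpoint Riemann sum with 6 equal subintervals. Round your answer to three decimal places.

50.977

Exact integral: ∫_-1^4.5 r(x) dx ≈ -159.95833.
R_6 ≈ -210.93519.
Error ≈ -159.95833 − (-210.93519) ≈ 50.977.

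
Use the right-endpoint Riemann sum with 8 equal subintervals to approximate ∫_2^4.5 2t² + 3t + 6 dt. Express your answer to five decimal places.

101.12305

Δt = (4.5 − 2)/8 = 0.3125.
Right endpoints: 2.3125, 2.625, 2.9375, 3.25, 3.5625, 3.875, 4.1875, 4.5.
f(2.3125) = 23.6328125, f(2.625) = 27.65625, f(2.9375) = 32.0703125, f(3.25) = 36.875, f(3.5625) = 42.0703125, f(3.875) = 47.65625, f(4.1875) = 53.6328125, f(4.5) = 60.
Sum = Δt · [f(2.3125) + f(2.625) + f(2.9375) + ...].
Sum ≈ 101.12305.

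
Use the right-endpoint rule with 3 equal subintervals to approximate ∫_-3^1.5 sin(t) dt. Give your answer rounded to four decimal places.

0.0000

Δt = (1.5 − (-3))/3 = 1.5.
Right endpoints: -1.5, 0, 1.5.
f(-1.5) ≈ -0.9975, f(0) ≈ 0.0000, f(1.5) ≈ 0.9975.
Sum = Δt · [f(-1.5) + f(0) + f(1.5)].
Sum ≈ 0.0000.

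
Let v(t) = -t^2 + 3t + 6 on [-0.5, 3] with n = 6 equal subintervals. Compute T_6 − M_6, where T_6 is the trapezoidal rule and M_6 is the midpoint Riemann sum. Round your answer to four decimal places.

T_6 ≈ 24.884838.
M_6 ≈ 25.182581.
T_6 − M_6 ≈ -0.2977.

-0.2977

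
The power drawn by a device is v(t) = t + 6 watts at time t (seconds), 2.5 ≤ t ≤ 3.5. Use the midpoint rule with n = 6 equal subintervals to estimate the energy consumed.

Δt = (3.5 − 2.5)/6 = 1/6.
Midpoints: 31/12, 2.75, 35/12, 37/12, 3.25, 41/12.
v(31/12) = 103/12, v(2.75) = 8.75, v(35/12) = 107/12, v(37/12) = 109/12, v(3.25) = 9.25, v(41/12) = 113/12.
Sum = Δt · [v(31/12) + v(2.75) + v(35/12) + ...].
Sum = 9.

9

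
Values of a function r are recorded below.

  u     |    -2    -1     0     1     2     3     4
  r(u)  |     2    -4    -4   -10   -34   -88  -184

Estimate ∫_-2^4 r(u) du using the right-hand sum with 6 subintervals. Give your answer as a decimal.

-324

Δu = 1.
Sum = 1·[(-4) + (-4) + (-10) + (-34) + (-88) + (-184)] = -324.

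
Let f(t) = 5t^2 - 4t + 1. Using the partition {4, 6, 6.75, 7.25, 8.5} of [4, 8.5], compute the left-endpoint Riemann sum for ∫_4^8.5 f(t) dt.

642.171875

Subinterval widths: 2, 0.75, 0.5, 1.25.
Left endpoints: 4, 6, 6.75, 7.25.
f(4) = 65, f(6) = 157, f(6.75) = 201.8125, f(7.25) = 234.8125.
Sum = Σ Δt_i · f(t_i).
Sum = 642.171875.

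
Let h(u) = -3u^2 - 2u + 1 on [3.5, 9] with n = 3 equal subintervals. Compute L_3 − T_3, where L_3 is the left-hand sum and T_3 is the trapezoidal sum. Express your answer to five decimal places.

199.14583

L_3 ≈ -559.4722222.
T_3 ≈ -758.6180556.
L_3 − T_3 ≈ 199.14583.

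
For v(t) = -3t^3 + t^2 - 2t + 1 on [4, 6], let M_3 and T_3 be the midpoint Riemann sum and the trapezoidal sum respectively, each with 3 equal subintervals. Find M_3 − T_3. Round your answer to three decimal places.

M_3 ≈ -744.07407.
T_3 ≈ -753.85185.
M_3 − T_3 ≈ 9.778.

9.778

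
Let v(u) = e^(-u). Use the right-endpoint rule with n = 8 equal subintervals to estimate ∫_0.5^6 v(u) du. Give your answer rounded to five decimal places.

Δu = (6 − 0.5)/8 = 0.6875.
Right endpoints: 1.1875, 1.875, 2.5625, 3.25, 3.9375, 4.625, 5.3125, 6.
v(1.1875) ≈ 0.30498, v(1.875) ≈ 0.15335, v(2.5625) ≈ 0.07711, v(3.25) ≈ 0.03877, v(3.9375) ≈ 0.01950, v(4.625) ≈ 0.00980, v(5.3125) ≈ 0.00493, v(6) ≈ 0.00248.
Sum = Δu · [v(1.1875) + v(1.875) + v(2.5625) + ...].
Sum ≈ 0.42002.

0.42002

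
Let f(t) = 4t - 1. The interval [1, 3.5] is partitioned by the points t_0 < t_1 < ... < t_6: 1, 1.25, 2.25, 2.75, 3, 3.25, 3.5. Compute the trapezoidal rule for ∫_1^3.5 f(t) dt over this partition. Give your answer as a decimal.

Subinterval widths: 0.25, 1, 0.5, 0.25, 0.25, 0.25.
f(1) = 3, f(1.25) = 4, f(2.25) = 8, f(2.75) = 10, f(3) = 11, f(3.25) = 12, f(3.5) = 13.
On each subinterval the trapezoid contributes (Δt_i/2)·[f(t_{i-1}) + f(t_i)].
Sum = 20.

20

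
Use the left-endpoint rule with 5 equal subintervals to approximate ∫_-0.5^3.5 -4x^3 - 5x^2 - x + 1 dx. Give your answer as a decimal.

Δx = (3.5 − (-0.5))/5 = 0.8.
Left endpoints: -0.5, 0.3, 1.1, 1.9, 2.7.
f(-0.5) = 0.75, f(0.3) = 0.142, f(1.1) = -11.474, f(1.9) = -46.386, f(2.7) = -116.882.
Sum = Δx · [f(-0.5) + f(0.3) + f(1.1) + f(1.9) + f(2.7)].
Sum = -139.08.

-139.08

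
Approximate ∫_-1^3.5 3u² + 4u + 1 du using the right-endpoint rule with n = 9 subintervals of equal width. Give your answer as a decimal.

84.375

Δu = (3.5 − (-1))/9 = 0.5.
Right endpoints: -0.5, 0, 0.5, 1, 1.5, 2, 2.5, 3, 3.5.
f(-0.5) = -0.25, f(0) = 1, f(0.5) = 3.75, f(1) = 8, f(1.5) = 13.75, f(2) = 21, f(2.5) = 29.75, f(3) = 40, f(3.5) = 51.75.
Sum = Δu · [f(-0.5) + f(0) + f(0.5) + ...].
Sum = 84.375.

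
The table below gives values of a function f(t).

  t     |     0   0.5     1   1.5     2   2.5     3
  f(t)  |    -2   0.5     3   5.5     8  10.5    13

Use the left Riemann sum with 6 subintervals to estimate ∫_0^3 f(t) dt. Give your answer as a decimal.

Δt = 0.5.
Sum = 0.5·[(-2) + 0.5 + 3 + 5.5 + 8 + 10.5] = 12.75.

12.75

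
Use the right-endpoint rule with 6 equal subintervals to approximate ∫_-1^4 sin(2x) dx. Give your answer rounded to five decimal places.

0.68866

Δx = (4 − (-1))/6 = 5/6.
Right endpoints: -1/6, 2/3, 1.5, 7/3, 19/6, 4.
f(-1/6) ≈ -0.32719, f(2/3) ≈ 0.97194, f(1.5) ≈ 0.14112, f(7/3) ≈ -0.99895, f(19/6) ≈ 0.05013, f(4) ≈ 0.98936.
Sum = Δx · [f(-1/6) + f(2/3) + f(1.5) + ...].
Sum ≈ 0.68866.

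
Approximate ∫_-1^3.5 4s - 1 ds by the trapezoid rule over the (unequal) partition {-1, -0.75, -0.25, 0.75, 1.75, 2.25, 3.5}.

18

Subinterval widths: 0.25, 0.5, 1, 1, 0.5, 1.25.
f(-1) = -5, f(-0.75) = -4, f(-0.25) = -2, f(0.75) = 2, f(1.75) = 6, f(2.25) = 8, f(3.5) = 13.
On each subinterval the trapezoid contributes (Δs_i/2)·[f(s_{i-1}) + f(s_i)].
Sum = 18.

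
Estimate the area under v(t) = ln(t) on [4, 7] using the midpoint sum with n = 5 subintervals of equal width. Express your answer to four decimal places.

5.0778

Δt = (7 − 4)/5 = 0.6.
Midpoints: 4.3, 4.9, 5.5, 6.1, 6.7.
v(4.3) ≈ 1.4586, v(4.9) ≈ 1.5892, v(5.5) ≈ 1.7047, v(6.1) ≈ 1.8083, v(6.7) ≈ 1.9021.
Sum = Δt · [v(4.3) + v(4.9) + v(5.5) + v(6.1) + v(6.7)].
Sum ≈ 5.0778.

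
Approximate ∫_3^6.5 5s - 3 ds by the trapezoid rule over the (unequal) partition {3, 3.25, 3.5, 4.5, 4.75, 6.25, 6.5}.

Subinterval widths: 0.25, 0.25, 1, 0.25, 1.5, 0.25.
f(3) = 12, f(3.25) = 13.25, f(3.5) = 14.5, f(4.5) = 19.5, f(4.75) = 20.75, f(6.25) = 28.25, f(6.5) = 29.5.
On each subinterval the trapezoid contributes (Δs_i/2)·[f(s_{i-1}) + f(s_i)].
Sum = 72.625.

72.625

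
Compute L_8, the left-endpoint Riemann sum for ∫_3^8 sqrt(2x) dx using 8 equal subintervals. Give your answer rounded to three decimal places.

Δx = (8 − 3)/8 = 0.625.
Left endpoints: 3, 3.625, 4.25, 4.875, 5.5, 6.125, 6.75, 7.375.
f(3) ≈ 2.449, f(3.625) ≈ 2.693, f(4.25) ≈ 2.915, f(4.875) ≈ 3.122, f(5.5) ≈ 3.317, f(6.125) ≈ 3.500, f(6.75) ≈ 3.674, f(7.375) ≈ 3.841.
Sum = Δx · [f(3) + f(3.625) + f(4.25) + ...].
Sum ≈ 15.945.

15.945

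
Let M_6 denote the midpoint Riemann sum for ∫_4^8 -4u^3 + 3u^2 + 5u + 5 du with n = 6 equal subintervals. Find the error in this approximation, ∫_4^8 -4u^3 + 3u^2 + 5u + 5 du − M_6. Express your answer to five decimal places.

-10.22222

Exact integral: ∫_4^8 f(u) du = -3252.
M_6 ≈ -3241.7777778.
Error ≈ -3252 − (-3241.7777778) ≈ -10.22222.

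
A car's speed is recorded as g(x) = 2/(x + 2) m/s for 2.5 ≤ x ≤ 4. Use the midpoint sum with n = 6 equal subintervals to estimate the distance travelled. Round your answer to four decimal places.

Δx = (4 − 2.5)/6 = 0.25.
Midpoints: 2.625, 2.875, 3.125, 3.375, 3.625, 3.875.
g(2.625) = 16/37, g(2.875) = 16/39, g(3.125) = 16/41, g(3.375) = 16/43, g(3.625) = 16/45, g(3.875) = 16/47.
Sum = Δx · [g(2.625) + g(2.875) + g(3.125) + ...].
Sum ≈ 0.5753.

0.5753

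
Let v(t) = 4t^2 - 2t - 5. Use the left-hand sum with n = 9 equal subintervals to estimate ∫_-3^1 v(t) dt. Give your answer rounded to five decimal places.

Δt = (1 − (-3))/9 = 4/9.
Left endpoints: -3, -23/9, -19/9, -5/3, -11/9, -7/9, -1/3, 1/9, 5/9.
v(-3) = 37, v(-23/9) = 2125/81, v(-19/9) = 1381/81, v(-5/3) = 85/9, v(-11/9) = 277/81, v(-7/9) = -83/81, v(-1/3) = -35/9, v(1/9) = -419/81, v(5/9) = -395/81.
Sum = Δt · [v(-3) + v(-23/9) + v(-19/9) + ...].
Sum ≈ 34.74897.

34.74897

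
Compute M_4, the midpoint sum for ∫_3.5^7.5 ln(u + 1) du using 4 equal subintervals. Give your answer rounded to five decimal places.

Δu = (7.5 − 3.5)/4 = 1.
Midpoints: 4, 5, 6, 7.
f(4) ≈ 1.60944, f(5) ≈ 1.79176, f(6) ≈ 1.94591, f(7) ≈ 2.07944.
Sum = Δu · [f(4) + f(5) + f(6) + f(7)].
Sum ≈ 7.42655.

7.42655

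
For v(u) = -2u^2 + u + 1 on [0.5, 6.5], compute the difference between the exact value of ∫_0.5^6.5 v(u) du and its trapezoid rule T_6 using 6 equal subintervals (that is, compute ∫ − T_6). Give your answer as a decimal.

2

Exact integral: ∫_0.5^6.5 v(u) du = -156.
T_6 = -158.
Error = -156 − (-158) = 2.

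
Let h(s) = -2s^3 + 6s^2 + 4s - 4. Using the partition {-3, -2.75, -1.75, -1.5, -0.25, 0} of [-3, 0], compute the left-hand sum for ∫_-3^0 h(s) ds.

Subinterval widths: 0.25, 1, 0.25, 1.25, 0.25.
Left endpoints: -3, -2.75, -1.75, -1.5, -0.25.
h(-3) = 92, h(-2.75) = 71.96875, h(-1.75) = 18.09375, h(-1.5) = 10.25, h(-0.25) = -4.59375.
Sum = Σ Δs_i · h(s_i).
Sum = 111.15625.

111.15625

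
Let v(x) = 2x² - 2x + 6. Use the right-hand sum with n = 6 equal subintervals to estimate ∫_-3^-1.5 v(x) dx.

29.46875

Δx = (-1.5 − (-3))/6 = 0.25.
Right endpoints: -2.75, -2.5, -2.25, -2, -1.75, -1.5.
v(-2.75) = 26.625, v(-2.5) = 23.5, v(-2.25) = 20.625, v(-2) = 18, v(-1.75) = 15.625, v(-1.5) = 13.5.
Sum = Δx · [v(-2.75) + v(-2.5) + v(-2.25) + ...].
Sum = 29.46875.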